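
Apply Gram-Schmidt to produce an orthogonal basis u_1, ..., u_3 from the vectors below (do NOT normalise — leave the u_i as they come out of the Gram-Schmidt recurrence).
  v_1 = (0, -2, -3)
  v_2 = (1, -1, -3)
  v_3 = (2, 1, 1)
Orthogonal basis:
  u_1 = (0, -2, -3)
  u_2 = (1, 9/13, -6/13)
  u_3 = (15/22, -15/22, 5/11)

Apply the Gram-Schmidt recurrence
  u_1 = v_1
  u_i = v_i − Σ_{j<i} ((v_i · u_j) / (u_j · u_j)) · u_j.

Step by step this gives:
  u_1 = (0, -2, -3)
  u_2 = (1, 9/13, -6/13)
  u_3 = (15/22, -15/22, 5/11)

Orthogonality check:
  u_2 · u_1 = 0 (should be 0)
  u_3 · u_1 = 0 (should be 0)
  u_3 · u_2 = 0 (should be 0)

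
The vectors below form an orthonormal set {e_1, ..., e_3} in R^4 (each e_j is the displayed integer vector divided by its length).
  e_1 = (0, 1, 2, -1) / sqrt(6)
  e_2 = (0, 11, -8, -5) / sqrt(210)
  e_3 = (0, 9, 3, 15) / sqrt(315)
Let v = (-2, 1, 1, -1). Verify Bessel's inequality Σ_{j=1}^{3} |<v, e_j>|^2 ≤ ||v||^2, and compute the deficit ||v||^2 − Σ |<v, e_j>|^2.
Σ |<v, e_j>|^2 = 3; ||v||^2 = 7; deficit = 4

Write each e_j = u_j / sqrt(<u_j, u_j>) where u_j is the displayed integer vector. Then <v, e_j> = <v, u_j> / sqrt(<u_j, u_j>), so |<v, e_j>|^2 = <v, u_j>^2 / <u_j, u_j>.
Coefficients: <v, e_1> = 4/sqrt(6), <v, e_2> = 8/sqrt(210), <v, e_3> = -3/sqrt(315).
Square and sum: Σ |<v, e_j>|^2 = 3.
Compute ||v||^2 = v·v = 7.
Deficit = 7 − 3 = 4 ≥ 0, confirming Bessel's inequality. (The deficit equals ||v − Σ <v,e_j> e_j||^2, the squared distance from v to span{e_j}.)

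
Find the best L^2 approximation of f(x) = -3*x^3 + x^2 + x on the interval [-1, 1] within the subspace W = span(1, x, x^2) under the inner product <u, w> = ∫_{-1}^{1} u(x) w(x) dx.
g(x) = x^2 - 4*x/5

The best approximation g ∈ W is the orthogonal projection of f onto W. Writing g = a_0 + a_1 x + a_2 x^2, the coefficients solve the normal equations G · a = b where
  G_{ij} = <φ_i, φ_j> and b_i = <f, φ_i>, with φ_0 = 1, φ_1 = x, φ_2 = x^2.
G =
  [2, 0, 2/3]
  [0, 2/3, 0]
  [2/3, 0, 2/5],
b = (2/3, -8/15, 2/5).
Solving gives a_0 = 0, a_1 = -4/5, a_2 = 1, so
  g(x) = x^2 - 4*x/5.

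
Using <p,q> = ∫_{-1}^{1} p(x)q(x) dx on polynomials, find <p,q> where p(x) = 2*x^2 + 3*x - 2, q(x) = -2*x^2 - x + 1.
<p,q> = -18/5

Expand the product: p(x)·q(x) = -4*x^4 - 8*x^3 + 3*x^2 + 5*x - 2.
∫_{-1}^{1} of each monomial x^k gives [2/(k+1) if k even, 0 if k odd]. Integrating term-by-term (or equivalently evaluating the antiderivative F(x) = -4*x^5/5 - 2*x^4 + x^3 + 5*x^2/2 - 2*x at the endpoints):
  F(1) − F(−1) = -13/10 − (23/10) = -18/5.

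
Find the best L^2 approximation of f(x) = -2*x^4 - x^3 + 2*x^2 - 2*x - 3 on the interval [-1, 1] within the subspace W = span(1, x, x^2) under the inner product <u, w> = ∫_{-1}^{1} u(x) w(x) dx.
g(x) = 2*x^2/7 - 13*x/5 - 99/35

The best approximation g ∈ W is the orthogonal projection of f onto W. Writing g = a_0 + a_1 x + a_2 x^2, the coefficients solve the normal equations G · a = b where
  G_{ij} = <φ_i, φ_j> and b_i = <f, φ_i>, with φ_0 = 1, φ_1 = x, φ_2 = x^2.
G =
  [2, 0, 2/3]
  [0, 2/3, 0]
  [2/3, 0, 2/5],
b = (-82/15, -26/15, -62/35).
Solving gives a_0 = -99/35, a_1 = -13/5, a_2 = 2/7, so
  g(x) = 2*x^2/7 - 13*x/5 - 99/35.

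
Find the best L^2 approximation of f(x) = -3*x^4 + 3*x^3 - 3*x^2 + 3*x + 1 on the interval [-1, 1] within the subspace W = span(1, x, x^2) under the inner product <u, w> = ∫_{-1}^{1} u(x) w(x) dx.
g(x) = -39*x^2/7 + 24*x/5 + 44/35

The best approximation g ∈ W is the orthogonal projection of f onto W. Writing g = a_0 + a_1 x + a_2 x^2, the coefficients solve the normal equations G · a = b where
  G_{ij} = <φ_i, φ_j> and b_i = <f, φ_i>, with φ_0 = 1, φ_1 = x, φ_2 = x^2.
G =
  [2, 0, 2/3]
  [0, 2/3, 0]
  [2/3, 0, 2/5],
b = (-6/5, 16/5, -146/105).
Solving gives a_0 = 44/35, a_1 = 24/5, a_2 = -39/7, so
  g(x) = -39*x^2/7 + 24*x/5 + 44/35.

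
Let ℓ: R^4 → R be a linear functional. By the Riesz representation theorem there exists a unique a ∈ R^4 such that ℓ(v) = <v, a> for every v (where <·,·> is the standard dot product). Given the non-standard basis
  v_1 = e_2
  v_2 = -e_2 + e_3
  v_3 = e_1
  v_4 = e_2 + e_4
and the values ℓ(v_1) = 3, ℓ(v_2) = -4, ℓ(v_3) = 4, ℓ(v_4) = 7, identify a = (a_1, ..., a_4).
a = (4, 3, -1, 4)

Write a = (a_1, ..., a_4) in the standard basis. For each basis vector v_i, ℓ(v_i) = <v_i, a> is a linear equation in the a_j's. Collect the n equations into a matrix system V a = ℓ, where row i of V is v_i (expressed in the standard basis). Since V is invertible (lower-triangular with 1s on the diagonal, up to permutation), solve by back-substitution:
  V =
[[0, 1, 0, 0],
 [0, -1, 1, 0],
 [1, 0, 0, 0],
 [0, 1, 0, 1]]
  V a = (3, -4, 4, 7)
Solving gives a = (4, 3, -1, 4).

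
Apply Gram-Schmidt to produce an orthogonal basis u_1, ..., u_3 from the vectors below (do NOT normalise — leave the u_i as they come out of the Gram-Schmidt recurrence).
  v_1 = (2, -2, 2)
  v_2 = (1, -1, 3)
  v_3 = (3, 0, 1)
Orthogonal basis:
  u_1 = (2, -2, 2)
  u_2 = (-2/3, 2/3, 4/3)
  u_3 = (3/2, 3/2, 0)

Apply the Gram-Schmidt recurrence
  u_1 = v_1
  u_i = v_i − Σ_{j<i} ((v_i · u_j) / (u_j · u_j)) · u_j.

Step by step this gives:
  u_1 = (2, -2, 2)
  u_2 = (-2/3, 2/3, 4/3)
  u_3 = (3/2, 3/2, 0)

Orthogonality check:
  u_2 · u_1 = 0 (should be 0)
  u_3 · u_1 = 0 (should be 0)
  u_3 · u_2 = 0 (should be 0)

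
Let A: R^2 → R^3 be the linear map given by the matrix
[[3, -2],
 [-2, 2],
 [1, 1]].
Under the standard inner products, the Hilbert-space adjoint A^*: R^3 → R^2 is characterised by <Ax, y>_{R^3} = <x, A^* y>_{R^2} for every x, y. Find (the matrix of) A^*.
A^* = A^T =
[[3, -2, 1],
 [-2, 2, 1]]

For real matrices with standard dot products, the defining identity <Ax, y> = <x, A^* y> gives (Ax)^T y = x^T (A^*) y, i.e. x^T A^T y = x^T (A^*) y. Since this holds for all x, y, we must have A^* = A^T. Therefore
A^* =
[[3, -2, 1],
 [-2, 2, 1]].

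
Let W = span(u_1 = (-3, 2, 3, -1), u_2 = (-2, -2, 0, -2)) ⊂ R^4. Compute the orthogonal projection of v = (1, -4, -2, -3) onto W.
proj_W(v) = (-4/65, -274/65, -162/65, -112/65)

Set up U = [u_1 | ... | u_2] ∈ R^(4×2). The projector onto W = col(U) is P = U (U^T U)^(-1) U^T.
Compute U^T U =
  [23, 4]
  [4, 12],
and U^T v = (-14, 12).
Solve U^T U · c = U^T v for the coefficients: c = (-54/65, 83/65). The projection is proj_W(v) = U c.
Check: (v - proj_W(v)) · u_1 = 0  (should be 0).
Check: (v - proj_W(v)) · u_2 = 0  (should be 0).
Result: proj_W(v) = (-4/65, -274/65, -162/65, -112/65).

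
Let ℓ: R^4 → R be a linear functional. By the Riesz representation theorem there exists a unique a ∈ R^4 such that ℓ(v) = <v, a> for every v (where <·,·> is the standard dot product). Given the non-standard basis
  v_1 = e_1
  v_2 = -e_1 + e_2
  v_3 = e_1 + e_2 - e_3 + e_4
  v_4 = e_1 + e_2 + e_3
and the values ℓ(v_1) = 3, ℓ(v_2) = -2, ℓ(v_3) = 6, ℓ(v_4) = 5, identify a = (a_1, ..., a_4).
a = (3, 1, 1, 3)

Write a = (a_1, ..., a_4) in the standard basis. For each basis vector v_i, ℓ(v_i) = <v_i, a> is a linear equation in the a_j's. Collect the n equations into a matrix system V a = ℓ, where row i of V is v_i (expressed in the standard basis). Since V is invertible (lower-triangular with 1s on the diagonal, up to permutation), solve by back-substitution:
  V =
[[1, 0, 0, 0],
 [-1, 1, 0, 0],
 [1, 1, -1, 1],
 [1, 1, 1, 0]]
  V a = (3, -2, 6, 5)
Solving gives a = (3, 1, 1, 3).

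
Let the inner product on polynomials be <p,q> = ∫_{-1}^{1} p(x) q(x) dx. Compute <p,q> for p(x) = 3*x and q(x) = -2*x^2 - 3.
<p,q> = 0

Expand the product: p(x)·q(x) = -6*x^3 - 9*x.
∫_{-1}^{1} of each monomial x^k gives [2/(k+1) if k even, 0 if k odd]. Integrating term-by-term (or equivalently evaluating the antiderivative F(x) = -3*x^4/2 - 9*x^2/2 at the endpoints):
  F(1) − F(−1) = -6 − (-6) = 0.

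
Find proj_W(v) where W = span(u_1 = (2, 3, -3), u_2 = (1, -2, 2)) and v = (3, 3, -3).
proj_W(v) = (3, 3, -3)

Set up U = [u_1 | ... | u_2] ∈ R^(3×2). The projector onto W = col(U) is P = U (U^T U)^(-1) U^T.
Compute U^T U =
  [22, -10]
  [-10, 9],
and U^T v = (24, -9).
Solve U^T U · c = U^T v for the coefficients: c = (9/7, 3/7). The projection is proj_W(v) = U c.
Check: (v - proj_W(v)) · u_1 = 0  (should be 0).
Check: (v - proj_W(v)) · u_2 = 0  (should be 0).
Result: proj_W(v) = (3, 3, -3).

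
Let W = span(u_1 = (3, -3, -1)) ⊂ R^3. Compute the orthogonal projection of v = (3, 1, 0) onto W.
proj_W(v) = (18/19, -18/19, -6/19)

Set up U = [u_1 | ... | u_1] ∈ R^(3×1). The projector onto W = col(U) is P = U (U^T U)^(-1) U^T.
Compute U^T U =
  [19],
and U^T v = (6).
Solve U^T U · c = U^T v for the coefficients: c = (6/19). The projection is proj_W(v) = U c.
Check: (v - proj_W(v)) · u_1 = 0  (should be 0).
Result: proj_W(v) = (18/19, -18/19, -6/19).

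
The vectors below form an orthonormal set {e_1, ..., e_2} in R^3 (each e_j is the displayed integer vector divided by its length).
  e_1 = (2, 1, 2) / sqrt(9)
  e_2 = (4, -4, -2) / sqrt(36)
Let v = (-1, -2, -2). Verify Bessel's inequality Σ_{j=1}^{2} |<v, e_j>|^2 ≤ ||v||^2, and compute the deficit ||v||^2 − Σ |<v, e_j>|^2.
Σ |<v, e_j>|^2 = 80/9; ||v||^2 = 9; deficit = 1/9

Write each e_j = u_j / sqrt(<u_j, u_j>) where u_j is the displayed integer vector. Then <v, e_j> = <v, u_j> / sqrt(<u_j, u_j>), so |<v, e_j>|^2 = <v, u_j>^2 / <u_j, u_j>.
Coefficients: <v, e_1> = -8/sqrt(9), <v, e_2> = 8/sqrt(36).
Square and sum: Σ |<v, e_j>|^2 = 80/9.
Compute ||v||^2 = v·v = 9.
Deficit = 9 − 80/9 = 1/9 ≥ 0, confirming Bessel's inequality. (The deficit equals ||v − Σ <v,e_j> e_j||^2, the squared distance from v to span{e_j}.)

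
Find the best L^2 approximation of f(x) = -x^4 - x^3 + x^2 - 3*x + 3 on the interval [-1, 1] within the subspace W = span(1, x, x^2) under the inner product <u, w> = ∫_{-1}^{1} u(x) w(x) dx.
g(x) = x^2/7 - 18*x/5 + 108/35

The best approximation g ∈ W is the orthogonal projection of f onto W. Writing g = a_0 + a_1 x + a_2 x^2, the coefficients solve the normal equations G · a = b where
  G_{ij} = <φ_i, φ_j> and b_i = <f, φ_i>, with φ_0 = 1, φ_1 = x, φ_2 = x^2.
G =
  [2, 0, 2/3]
  [0, 2/3, 0]
  [2/3, 0, 2/5],
b = (94/15, -12/5, 74/35).
Solving gives a_0 = 108/35, a_1 = -18/5, a_2 = 1/7, so
  g(x) = x^2/7 - 18*x/5 + 108/35.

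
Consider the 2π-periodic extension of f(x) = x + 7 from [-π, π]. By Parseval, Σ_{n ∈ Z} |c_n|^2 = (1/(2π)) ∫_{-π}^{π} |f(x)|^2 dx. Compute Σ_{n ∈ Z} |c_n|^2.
Σ |c_n|^2 = π^2/3 + 49

Expand and integrate term by term over [-π, π]:
  ∫ (x)^2 dx = 1·(2π^3/3); ∫ 2·1·(7)·x dx = 0 (odd integrand); ∫ 7^2 dx = 49·2π.
So (1/(2π)) ∫_{-π}^{π} (x + 7)^2 dx = 1π^2/3 + 49 = π^2/3 + 49.
Parseval ⇒ Σ |c_n|^2 = π^2/3 + 49.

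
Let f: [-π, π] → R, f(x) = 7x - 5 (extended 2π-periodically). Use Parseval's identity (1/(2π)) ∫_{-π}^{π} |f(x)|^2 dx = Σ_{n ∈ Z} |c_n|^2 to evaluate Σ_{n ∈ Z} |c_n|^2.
Σ |c_n|^2 = 49π^2/3 + 25

Expand and integrate term by term over [-π, π]:
  ∫ (7x)^2 dx = 49·(2π^3/3); ∫ 2·7·(-5)·x dx = 0 (odd integrand); ∫ (-5)^2 dx = 25·2π.
So (1/(2π)) ∫_{-π}^{π} (7x - 5)^2 dx = 49π^2/3 + 25 = 49π^2/3 + 25.
Parseval ⇒ Σ |c_n|^2 = 49π^2/3 + 25.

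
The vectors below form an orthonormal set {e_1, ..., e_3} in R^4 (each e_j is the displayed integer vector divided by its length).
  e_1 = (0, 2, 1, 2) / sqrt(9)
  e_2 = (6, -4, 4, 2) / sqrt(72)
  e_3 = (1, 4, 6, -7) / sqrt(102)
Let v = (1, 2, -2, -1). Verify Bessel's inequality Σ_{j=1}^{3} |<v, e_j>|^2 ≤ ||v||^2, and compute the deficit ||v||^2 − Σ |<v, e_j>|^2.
Σ |<v, e_j>|^2 = 110/51; ||v||^2 = 10; deficit = 400/51

Write each e_j = u_j / sqrt(<u_j, u_j>) where u_j is the displayed integer vector. Then <v, e_j> = <v, u_j> / sqrt(<u_j, u_j>), so |<v, e_j>|^2 = <v, u_j>^2 / <u_j, u_j>.
Coefficients: <v, e_1> = 0/sqrt(9), <v, e_2> = -12/sqrt(72), <v, e_3> = 4/sqrt(102).
Square and sum: Σ |<v, e_j>|^2 = 110/51.
Compute ||v||^2 = v·v = 10.
Deficit = 10 − 110/51 = 400/51 ≥ 0, confirming Bessel's inequality. (The deficit equals ||v − Σ <v,e_j> e_j||^2, the squared distance from v to span{e_j}.)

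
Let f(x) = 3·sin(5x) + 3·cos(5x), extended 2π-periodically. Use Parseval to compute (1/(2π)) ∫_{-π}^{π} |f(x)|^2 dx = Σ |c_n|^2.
Σ |c_n|^2 = 9

Expand |f|^2 and use orthogonality of {sin(nx), cos(mx)} on [-π, π]:
  ∫_{-π}^{π} sin(nx)^2 dx = π, ∫ cos(mx)^2 dx = π, and cross terms integrate to 0.
So ∫_{-π}^{π} f(x)^2 dx = 3^2 · π + 3^2 · π = (9 + 9)π.
Divide by 2π: (9 + 9)/2 = 9.
By Parseval, this equals Σ |c_n|^2.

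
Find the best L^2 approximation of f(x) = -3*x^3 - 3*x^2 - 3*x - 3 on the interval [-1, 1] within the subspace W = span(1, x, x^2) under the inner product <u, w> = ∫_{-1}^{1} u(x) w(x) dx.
g(x) = -3*x^2 - 24*x/5 - 3

The best approximation g ∈ W is the orthogonal projection of f onto W. Writing g = a_0 + a_1 x + a_2 x^2, the coefficients solve the normal equations G · a = b where
  G_{ij} = <φ_i, φ_j> and b_i = <f, φ_i>, with φ_0 = 1, φ_1 = x, φ_2 = x^2.
G =
  [2, 0, 2/3]
  [0, 2/3, 0]
  [2/3, 0, 2/5],
b = (-8, -16/5, -16/5).
Solving gives a_0 = -3, a_1 = -24/5, a_2 = -3, so
  g(x) = -3*x^2 - 24*x/5 - 3.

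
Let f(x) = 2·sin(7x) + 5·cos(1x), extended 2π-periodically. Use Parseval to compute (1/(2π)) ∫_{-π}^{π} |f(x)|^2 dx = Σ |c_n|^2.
Σ |c_n|^2 = 29/2

Expand |f|^2 and use orthogonality of {sin(nx), cos(mx)} on [-π, π]:
  ∫_{-π}^{π} sin(nx)^2 dx = π, ∫ cos(mx)^2 dx = π, and cross terms integrate to 0.
So ∫_{-π}^{π} f(x)^2 dx = 2^2 · π + 5^2 · π = (4 + 25)π.
Divide by 2π: (4 + 25)/2 = 29/2.
By Parseval, this equals Σ |c_n|^2.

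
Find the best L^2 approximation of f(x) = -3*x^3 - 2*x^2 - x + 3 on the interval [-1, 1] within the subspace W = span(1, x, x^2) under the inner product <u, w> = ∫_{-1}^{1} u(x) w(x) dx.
g(x) = -2*x^2 - 14*x/5 + 3

The best approximation g ∈ W is the orthogonal projection of f onto W. Writing g = a_0 + a_1 x + a_2 x^2, the coefficients solve the normal equations G · a = b where
  G_{ij} = <φ_i, φ_j> and b_i = <f, φ_i>, with φ_0 = 1, φ_1 = x, φ_2 = x^2.
G =
  [2, 0, 2/3]
  [0, 2/3, 0]
  [2/3, 0, 2/5],
b = (14/3, -28/15, 6/5).
Solving gives a_0 = 3, a_1 = -14/5, a_2 = -2, so
  g(x) = -2*x^2 - 14*x/5 + 3.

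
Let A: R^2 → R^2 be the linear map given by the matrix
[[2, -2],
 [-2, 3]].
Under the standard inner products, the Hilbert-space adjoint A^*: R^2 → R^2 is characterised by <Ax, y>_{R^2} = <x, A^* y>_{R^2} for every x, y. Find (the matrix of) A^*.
A^* = A^T =
[[2, -2],
 [-2, 3]]

For real matrices with standard dot products, the defining identity <Ax, y> = <x, A^* y> gives (Ax)^T y = x^T (A^*) y, i.e. x^T A^T y = x^T (A^*) y. Since this holds for all x, y, we must have A^* = A^T. Therefore
A^* =
[[2, -2],
 [-2, 3]].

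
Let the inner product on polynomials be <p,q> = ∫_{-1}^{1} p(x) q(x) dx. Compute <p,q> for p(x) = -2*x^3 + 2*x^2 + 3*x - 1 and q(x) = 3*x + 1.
<p,q> = 44/15

Expand the product: p(x)·q(x) = -6*x^4 + 4*x^3 + 11*x^2 - 1.
∫_{-1}^{1} of each monomial x^k gives [2/(k+1) if k even, 0 if k odd]. Integrating term-by-term (or equivalently evaluating the antiderivative F(x) = -6*x^5/5 + x^4 + 11*x^3/3 - x at the endpoints):
  F(1) − F(−1) = 37/15 − (-7/15) = 44/15.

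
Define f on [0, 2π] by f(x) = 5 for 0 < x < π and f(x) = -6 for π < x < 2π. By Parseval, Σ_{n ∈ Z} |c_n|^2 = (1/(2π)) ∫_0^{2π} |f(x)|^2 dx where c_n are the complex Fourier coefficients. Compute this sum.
Σ |c_n|^2 = 61/2

Parseval equates the L^2 energy of f (normalised by 1/(2π)) with the ℓ^2 sum of its Fourier coefficients: (1/(2π)) ∫_0^{2π} |f|^2 = Σ |c_n|^2.
Compute the left side: (1/(2π)) [∫_0^π 5^2 dx + ∫_π^{2π} (-6)^2 dx] = (1/(2π)) · (25π + 36π) = (25 + 36)/2 = 61/2.
So Σ_{n ∈ Z} |c_n|^2 = 61/2.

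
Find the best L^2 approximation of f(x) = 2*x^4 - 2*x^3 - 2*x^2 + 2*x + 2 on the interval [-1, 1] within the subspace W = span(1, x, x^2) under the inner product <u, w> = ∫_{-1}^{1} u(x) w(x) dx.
g(x) = -2*x^2/7 + 4*x/5 + 64/35

The best approximation g ∈ W is the orthogonal projection of f onto W. Writing g = a_0 + a_1 x + a_2 x^2, the coefficients solve the normal equations G · a = b where
  G_{ij} = <φ_i, φ_j> and b_i = <f, φ_i>, with φ_0 = 1, φ_1 = x, φ_2 = x^2.
G =
  [2, 0, 2/3]
  [0, 2/3, 0]
  [2/3, 0, 2/5],
b = (52/15, 8/15, 116/105).
Solving gives a_0 = 64/35, a_1 = 4/5, a_2 = -2/7, so
  g(x) = -2*x^2/7 + 4*x/5 + 64/35.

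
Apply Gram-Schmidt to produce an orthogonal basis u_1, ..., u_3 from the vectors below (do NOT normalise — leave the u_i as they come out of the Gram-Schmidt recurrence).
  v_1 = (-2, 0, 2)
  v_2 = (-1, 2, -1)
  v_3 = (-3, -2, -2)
Orthogonal basis:
  u_1 = (-2, 0, 2)
  u_2 = (-1, 2, -1)
  u_3 = (-7/3, -7/3, -7/3)

Apply the Gram-Schmidt recurrence
  u_1 = v_1
  u_i = v_i − Σ_{j<i} ((v_i · u_j) / (u_j · u_j)) · u_j.

Step by step this gives:
  u_1 = (-2, 0, 2)
  u_2 = (-1, 2, -1)
  u_3 = (-7/3, -7/3, -7/3)

Orthogonality check:
  u_2 · u_1 = 0 (should be 0)
  u_3 · u_1 = 0 (should be 0)
  u_3 · u_2 = 0 (should be 0)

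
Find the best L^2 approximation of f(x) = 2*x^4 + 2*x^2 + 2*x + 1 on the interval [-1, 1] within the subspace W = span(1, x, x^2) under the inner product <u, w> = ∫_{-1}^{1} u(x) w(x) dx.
g(x) = 26*x^2/7 + 2*x + 29/35

The best approximation g ∈ W is the orthogonal projection of f onto W. Writing g = a_0 + a_1 x + a_2 x^2, the coefficients solve the normal equations G · a = b where
  G_{ij} = <φ_i, φ_j> and b_i = <f, φ_i>, with φ_0 = 1, φ_1 = x, φ_2 = x^2.
G =
  [2, 0, 2/3]
  [0, 2/3, 0]
  [2/3, 0, 2/5],
b = (62/15, 4/3, 214/105).
Solving gives a_0 = 29/35, a_1 = 2, a_2 = 26/7, so
  g(x) = 26*x^2/7 + 2*x + 29/35.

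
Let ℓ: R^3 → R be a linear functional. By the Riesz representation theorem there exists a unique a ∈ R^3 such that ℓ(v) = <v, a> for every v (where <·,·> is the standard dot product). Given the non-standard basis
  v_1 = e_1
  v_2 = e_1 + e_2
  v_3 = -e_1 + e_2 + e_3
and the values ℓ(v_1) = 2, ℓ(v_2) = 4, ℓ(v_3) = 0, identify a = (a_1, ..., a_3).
a = (2, 2, 0)

Write a = (a_1, ..., a_3) in the standard basis. For each basis vector v_i, ℓ(v_i) = <v_i, a> is a linear equation in the a_j's. Collect the n equations into a matrix system V a = ℓ, where row i of V is v_i (expressed in the standard basis). Since V is invertible (lower-triangular with 1s on the diagonal, up to permutation), solve by back-substitution:
  V =
[[1, 0, 0],
 [1, 1, 0],
 [-1, 1, 1]]
  V a = (2, 4, 0)
Solving gives a = (2, 2, 0).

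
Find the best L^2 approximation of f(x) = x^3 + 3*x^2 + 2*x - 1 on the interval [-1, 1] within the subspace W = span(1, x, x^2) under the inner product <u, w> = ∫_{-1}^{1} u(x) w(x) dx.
g(x) = 3*x^2 + 13*x/5 - 1

The best approximation g ∈ W is the orthogonal projection of f onto W. Writing g = a_0 + a_1 x + a_2 x^2, the coefficients solve the normal equations G · a = b where
  G_{ij} = <φ_i, φ_j> and b_i = <f, φ_i>, with φ_0 = 1, φ_1 = x, φ_2 = x^2.
G =
  [2, 0, 2/3]
  [0, 2/3, 0]
  [2/3, 0, 2/5],
b = (0, 26/15, 8/15).
Solving gives a_0 = -1, a_1 = 13/5, a_2 = 3, so
  g(x) = 3*x^2 + 13*x/5 - 1.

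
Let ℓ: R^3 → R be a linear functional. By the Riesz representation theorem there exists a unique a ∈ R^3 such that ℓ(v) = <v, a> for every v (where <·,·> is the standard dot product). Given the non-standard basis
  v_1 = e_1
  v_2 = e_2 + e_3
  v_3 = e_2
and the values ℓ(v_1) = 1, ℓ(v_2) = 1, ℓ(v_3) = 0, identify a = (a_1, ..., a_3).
a = (1, 0, 1)

Write a = (a_1, ..., a_3) in the standard basis. For each basis vector v_i, ℓ(v_i) = <v_i, a> is a linear equation in the a_j's. Collect the n equations into a matrix system V a = ℓ, where row i of V is v_i (expressed in the standard basis). Since V is invertible (lower-triangular with 1s on the diagonal, up to permutation), solve by back-substitution:
  V =
[[1, 0, 0],
 [0, 1, 1],
 [0, 1, 0]]
  V a = (1, 1, 0)
Solving gives a = (1, 0, 1).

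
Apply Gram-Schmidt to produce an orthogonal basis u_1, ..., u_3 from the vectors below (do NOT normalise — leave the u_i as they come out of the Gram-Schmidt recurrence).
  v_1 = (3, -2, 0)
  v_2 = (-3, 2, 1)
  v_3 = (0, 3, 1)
Orthogonal basis:
  u_1 = (3, -2, 0)
  u_2 = (0, 0, 1)
  u_3 = (18/13, 27/13, 0)

Apply the Gram-Schmidt recurrence
  u_1 = v_1
  u_i = v_i − Σ_{j<i} ((v_i · u_j) / (u_j · u_j)) · u_j.

Step by step this gives:
  u_1 = (3, -2, 0)
  u_2 = (0, 0, 1)
  u_3 = (18/13, 27/13, 0)

Orthogonality check:
  u_2 · u_1 = 0 (should be 0)
  u_3 · u_1 = 0 (should be 0)
  u_3 · u_2 = 0 (should be 0)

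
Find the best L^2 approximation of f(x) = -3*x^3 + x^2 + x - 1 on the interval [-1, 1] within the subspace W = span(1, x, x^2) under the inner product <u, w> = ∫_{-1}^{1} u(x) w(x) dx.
g(x) = x^2 - 4*x/5 - 1

The best approximation g ∈ W is the orthogonal projection of f onto W. Writing g = a_0 + a_1 x + a_2 x^2, the coefficients solve the normal equations G · a = b where
  G_{ij} = <φ_i, φ_j> and b_i = <f, φ_i>, with φ_0 = 1, φ_1 = x, φ_2 = x^2.
G =
  [2, 0, 2/3]
  [0, 2/3, 0]
  [2/3, 0, 2/5],
b = (-4/3, -8/15, -4/15).
Solving gives a_0 = -1, a_1 = -4/5, a_2 = 1, so
  g(x) = x^2 - 4*x/5 - 1.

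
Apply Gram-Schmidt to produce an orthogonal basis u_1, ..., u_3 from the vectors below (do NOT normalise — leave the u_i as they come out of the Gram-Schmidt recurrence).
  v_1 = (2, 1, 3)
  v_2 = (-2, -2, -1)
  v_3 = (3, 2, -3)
Orthogonal basis:
  u_1 = (2, 1, 3)
  u_2 = (-5/7, -19/14, 13/14)
  u_3 = (13/9, -52/45, -26/45)

Apply the Gram-Schmidt recurrence
  u_1 = v_1
  u_i = v_i − Σ_{j<i} ((v_i · u_j) / (u_j · u_j)) · u_j.

Step by step this gives:
  u_1 = (2, 1, 3)
  u_2 = (-5/7, -19/14, 13/14)
  u_3 = (13/9, -52/45, -26/45)

Orthogonality check:
  u_2 · u_1 = 0 (should be 0)
  u_3 · u_1 = 0 (should be 0)
  u_3 · u_2 = 0 (should be 0)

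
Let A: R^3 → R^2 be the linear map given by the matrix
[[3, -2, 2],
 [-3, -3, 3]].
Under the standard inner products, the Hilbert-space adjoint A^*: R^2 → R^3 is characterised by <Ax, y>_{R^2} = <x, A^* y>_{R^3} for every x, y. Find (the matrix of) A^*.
A^* = A^T =
[[3, -3],
 [-2, -3],
 [2, 3]]

For real matrices with standard dot products, the defining identity <Ax, y> = <x, A^* y> gives (Ax)^T y = x^T (A^*) y, i.e. x^T A^T y = x^T (A^*) y. Since this holds for all x, y, we must have A^* = A^T. Therefore
A^* =
[[3, -3],
 [-2, -3],
 [2, 3]].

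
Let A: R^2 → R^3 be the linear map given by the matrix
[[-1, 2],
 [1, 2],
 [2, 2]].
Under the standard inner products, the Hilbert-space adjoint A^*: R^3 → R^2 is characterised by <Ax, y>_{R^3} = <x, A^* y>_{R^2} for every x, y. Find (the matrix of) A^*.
A^* = A^T =
[[-1, 1, 2],
 [2, 2, 2]]

For real matrices with standard dot products, the defining identity <Ax, y> = <x, A^* y> gives (Ax)^T y = x^T (A^*) y, i.e. x^T A^T y = x^T (A^*) y. Since this holds for all x, y, we must have A^* = A^T. Therefore
A^* =
[[-1, 1, 2],
 [2, 2, 2]].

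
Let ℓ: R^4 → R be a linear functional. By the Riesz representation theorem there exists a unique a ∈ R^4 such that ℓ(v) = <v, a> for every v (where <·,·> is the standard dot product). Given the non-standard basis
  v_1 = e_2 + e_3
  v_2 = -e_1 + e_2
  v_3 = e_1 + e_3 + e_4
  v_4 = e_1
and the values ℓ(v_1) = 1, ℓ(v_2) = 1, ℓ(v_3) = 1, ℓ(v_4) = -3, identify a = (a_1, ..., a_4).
a = (-3, -2, 3, 1)

Write a = (a_1, ..., a_4) in the standard basis. For each basis vector v_i, ℓ(v_i) = <v_i, a> is a linear equation in the a_j's. Collect the n equations into a matrix system V a = ℓ, where row i of V is v_i (expressed in the standard basis). Since V is invertible (lower-triangular with 1s on the diagonal, up to permutation), solve by back-substitution:
  V =
[[0, 1, 1, 0],
 [-1, 1, 0, 0],
 [1, 0, 1, 1],
 [1, 0, 0, 0]]
  V a = (1, 1, 1, -3)
Solving gives a = (-3, -2, 3, 1).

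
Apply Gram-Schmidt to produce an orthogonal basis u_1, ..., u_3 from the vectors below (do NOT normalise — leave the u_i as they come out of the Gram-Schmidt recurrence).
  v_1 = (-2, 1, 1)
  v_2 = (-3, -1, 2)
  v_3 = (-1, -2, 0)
Orthogonal basis:
  u_1 = (-2, 1, 1)
  u_2 = (-2/3, -13/6, 5/6)
  u_3 = (-3/7, -1/7, -5/7)

Apply the Gram-Schmidt recurrence
  u_1 = v_1
  u_i = v_i − Σ_{j<i} ((v_i · u_j) / (u_j · u_j)) · u_j.

Step by step this gives:
  u_1 = (-2, 1, 1)
  u_2 = (-2/3, -13/6, 5/6)
  u_3 = (-3/7, -1/7, -5/7)

Orthogonality check:
  u_2 · u_1 = 0 (should be 0)
  u_3 · u_1 = 0 (should be 0)
  u_3 · u_2 = 0 (should be 0)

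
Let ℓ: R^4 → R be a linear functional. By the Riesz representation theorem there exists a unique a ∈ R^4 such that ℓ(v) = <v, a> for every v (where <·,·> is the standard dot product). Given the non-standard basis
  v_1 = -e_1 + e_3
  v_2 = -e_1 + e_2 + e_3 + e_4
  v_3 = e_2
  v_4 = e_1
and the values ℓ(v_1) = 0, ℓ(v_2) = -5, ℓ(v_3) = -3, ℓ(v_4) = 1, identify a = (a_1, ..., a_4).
a = (1, -3, 1, -2)

Write a = (a_1, ..., a_4) in the standard basis. For each basis vector v_i, ℓ(v_i) = <v_i, a> is a linear equation in the a_j's. Collect the n equations into a matrix system V a = ℓ, where row i of V is v_i (expressed in the standard basis). Since V is invertible (lower-triangular with 1s on the diagonal, up to permutation), solve by back-substitution:
  V =
[[-1, 0, 1, 0],
 [-1, 1, 1, 1],
 [0, 1, 0, 0],
 [1, 0, 0, 0]]
  V a = (0, -5, -3, 1)
Solving gives a = (1, -3, 1, -2).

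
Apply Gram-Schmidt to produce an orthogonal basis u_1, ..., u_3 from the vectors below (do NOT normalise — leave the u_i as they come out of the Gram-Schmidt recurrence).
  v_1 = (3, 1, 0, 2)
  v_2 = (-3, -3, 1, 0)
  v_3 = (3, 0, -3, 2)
Orthogonal basis:
  u_1 = (3, 1, 0, 2)
  u_2 = (-3/7, -15/7, 1, 12/7)
  u_3 = (21/122, -139/122, -177/61, 19/61)

Apply the Gram-Schmidt recurrence
  u_1 = v_1
  u_i = v_i − Σ_{j<i} ((v_i · u_j) / (u_j · u_j)) · u_j.

Step by step this gives:
  u_1 = (3, 1, 0, 2)
  u_2 = (-3/7, -15/7, 1, 12/7)
  u_3 = (21/122, -139/122, -177/61, 19/61)

Orthogonality check:
  u_2 · u_1 = 0 (should be 0)
  u_3 · u_1 = 0 (should be 0)
  u_3 · u_2 = 0 (should be 0)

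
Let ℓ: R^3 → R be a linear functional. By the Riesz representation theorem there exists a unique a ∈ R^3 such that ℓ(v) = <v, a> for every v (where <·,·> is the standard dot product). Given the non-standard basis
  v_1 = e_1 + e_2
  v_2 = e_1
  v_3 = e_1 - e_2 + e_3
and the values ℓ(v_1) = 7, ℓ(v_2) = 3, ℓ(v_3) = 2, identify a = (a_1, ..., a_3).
a = (3, 4, 3)

Write a = (a_1, ..., a_3) in the standard basis. For each basis vector v_i, ℓ(v_i) = <v_i, a> is a linear equation in the a_j's. Collect the n equations into a matrix system V a = ℓ, where row i of V is v_i (expressed in the standard basis). Since V is invertible (lower-triangular with 1s on the diagonal, up to permutation), solve by back-substitution:
  V =
[[1, 1, 0],
 [1, 0, 0],
 [1, -1, 1]]
  V a = (7, 3, 2)
Solving gives a = (3, 4, 3).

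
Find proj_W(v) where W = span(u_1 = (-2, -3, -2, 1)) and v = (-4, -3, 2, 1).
proj_W(v) = (-14/9, -7/3, -14/9, 7/9)

Set up U = [u_1 | ... | u_1] ∈ R^(4×1). The projector onto W = col(U) is P = U (U^T U)^(-1) U^T.
Compute U^T U =
  [18],
and U^T v = (14).
Solve U^T U · c = U^T v for the coefficients: c = (7/9). The projection is proj_W(v) = U c.
Check: (v - proj_W(v)) · u_1 = 0  (should be 0).
Result: proj_W(v) = (-14/9, -7/3, -14/9, 7/9).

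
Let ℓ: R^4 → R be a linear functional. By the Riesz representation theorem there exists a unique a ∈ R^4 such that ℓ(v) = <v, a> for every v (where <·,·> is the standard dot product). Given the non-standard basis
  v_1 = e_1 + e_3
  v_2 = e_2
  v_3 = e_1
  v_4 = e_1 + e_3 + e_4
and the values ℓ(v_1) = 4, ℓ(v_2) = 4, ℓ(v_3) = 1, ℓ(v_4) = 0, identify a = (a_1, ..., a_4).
a = (1, 4, 3, -4)

Write a = (a_1, ..., a_4) in the standard basis. For each basis vector v_i, ℓ(v_i) = <v_i, a> is a linear equation in the a_j's. Collect the n equations into a matrix system V a = ℓ, where row i of V is v_i (expressed in the standard basis). Since V is invertible (lower-triangular with 1s on the diagonal, up to permutation), solve by back-substitution:
  V =
[[1, 0, 1, 0],
 [0, 1, 0, 0],
 [1, 0, 0, 0],
 [1, 0, 1, 1]]
  V a = (4, 4, 1, 0)
Solving gives a = (1, 4, 3, -4).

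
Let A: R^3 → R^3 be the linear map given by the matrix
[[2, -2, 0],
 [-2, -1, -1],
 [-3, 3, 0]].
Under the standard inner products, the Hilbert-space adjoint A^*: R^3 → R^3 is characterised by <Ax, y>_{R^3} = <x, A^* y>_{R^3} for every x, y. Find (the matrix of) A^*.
A^* = A^T =
[[2, -2, -3],
 [-2, -1, 3],
 [0, -1, 0]]

For real matrices with standard dot products, the defining identity <Ax, y> = <x, A^* y> gives (Ax)^T y = x^T (A^*) y, i.e. x^T A^T y = x^T (A^*) y. Since this holds for all x, y, we must have A^* = A^T. Therefore
A^* =
[[2, -2, -3],
 [-2, -1, 3],
 [0, -1, 0]].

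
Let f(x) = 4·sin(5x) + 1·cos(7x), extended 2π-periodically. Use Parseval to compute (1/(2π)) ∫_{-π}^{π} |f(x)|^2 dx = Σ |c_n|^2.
Σ |c_n|^2 = 17/2

Expand |f|^2 and use orthogonality of {sin(nx), cos(mx)} on [-π, π]:
  ∫_{-π}^{π} sin(nx)^2 dx = π, ∫ cos(mx)^2 dx = π, and cross terms integrate to 0.
So ∫_{-π}^{π} f(x)^2 dx = 4^2 · π + 1^2 · π = (16 + 1)π.
Divide by 2π: (16 + 1)/2 = 17/2.
By Parseval, this equals Σ |c_n|^2.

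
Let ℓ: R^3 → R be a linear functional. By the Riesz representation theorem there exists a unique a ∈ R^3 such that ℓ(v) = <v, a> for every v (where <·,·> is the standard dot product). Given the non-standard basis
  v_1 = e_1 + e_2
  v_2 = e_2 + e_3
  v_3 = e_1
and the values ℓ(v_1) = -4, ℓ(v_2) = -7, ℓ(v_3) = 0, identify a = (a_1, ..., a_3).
a = (0, -4, -3)

Write a = (a_1, ..., a_3) in the standard basis. For each basis vector v_i, ℓ(v_i) = <v_i, a> is a linear equation in the a_j's. Collect the n equations into a matrix system V a = ℓ, where row i of V is v_i (expressed in the standard basis). Since V is invertible (lower-triangular with 1s on the diagonal, up to permutation), solve by back-substitution:
  V =
[[1, 1, 0],
 [0, 1, 1],
 [1, 0, 0]]
  V a = (-4, -7, 0)
Solving gives a = (0, -4, -3).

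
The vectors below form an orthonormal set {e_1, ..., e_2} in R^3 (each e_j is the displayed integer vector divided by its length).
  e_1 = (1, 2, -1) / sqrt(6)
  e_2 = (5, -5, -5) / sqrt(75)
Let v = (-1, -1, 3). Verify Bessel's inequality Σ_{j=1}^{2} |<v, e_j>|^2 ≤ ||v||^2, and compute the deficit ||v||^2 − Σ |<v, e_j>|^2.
Σ |<v, e_j>|^2 = 9; ||v||^2 = 11; deficit = 2

Write each e_j = u_j / sqrt(<u_j, u_j>) where u_j is the displayed integer vector. Then <v, e_j> = <v, u_j> / sqrt(<u_j, u_j>), so |<v, e_j>|^2 = <v, u_j>^2 / <u_j, u_j>.
Coefficients: <v, e_1> = -6/sqrt(6), <v, e_2> = -15/sqrt(75).
Square and sum: Σ |<v, e_j>|^2 = 9.
Compute ||v||^2 = v·v = 11.
Deficit = 11 − 9 = 2 ≥ 0, confirming Bessel's inequality. (The deficit equals ||v − Σ <v,e_j> e_j||^2, the squared distance from v to span{e_j}.)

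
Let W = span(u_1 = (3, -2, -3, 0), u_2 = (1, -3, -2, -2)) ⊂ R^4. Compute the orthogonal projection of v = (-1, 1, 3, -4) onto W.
proj_W(v) = (-500/171, -6/19, 334/171, -332/171)

Set up U = [u_1 | ... | u_2] ∈ R^(4×2). The projector onto W = col(U) is P = U (U^T U)^(-1) U^T.
Compute U^T U =
  [22, 15]
  [15, 18],
and U^T v = (-14, -2).
Solve U^T U · c = U^T v for the coefficients: c = (-74/57, 166/171). The projection is proj_W(v) = U c.
Check: (v - proj_W(v)) · u_1 = 0  (should be 0).
Check: (v - proj_W(v)) · u_2 = 0  (should be 0).
Result: proj_W(v) = (-500/171, -6/19, 334/171, -332/171).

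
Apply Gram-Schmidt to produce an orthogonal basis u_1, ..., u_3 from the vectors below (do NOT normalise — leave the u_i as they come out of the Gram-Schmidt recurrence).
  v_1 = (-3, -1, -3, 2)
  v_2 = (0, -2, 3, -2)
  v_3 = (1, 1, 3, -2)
Orthogonal basis:
  u_1 = (-3, -1, -3, 2)
  u_2 = (-33/23, -57/23, 36/23, -24/23)
  u_3 = (-13/15, 13/15, 2/5, -4/15)

Apply the Gram-Schmidt recurrence
  u_1 = v_1
  u_i = v_i − Σ_{j<i} ((v_i · u_j) / (u_j · u_j)) · u_j.

Step by step this gives:
  u_1 = (-3, -1, -3, 2)
  u_2 = (-33/23, -57/23, 36/23, -24/23)
  u_3 = (-13/15, 13/15, 2/5, -4/15)

Orthogonality check:
  u_2 · u_1 = 0 (should be 0)
  u_3 · u_1 = 0 (should be 0)
  u_3 · u_2 = 0 (should be 0)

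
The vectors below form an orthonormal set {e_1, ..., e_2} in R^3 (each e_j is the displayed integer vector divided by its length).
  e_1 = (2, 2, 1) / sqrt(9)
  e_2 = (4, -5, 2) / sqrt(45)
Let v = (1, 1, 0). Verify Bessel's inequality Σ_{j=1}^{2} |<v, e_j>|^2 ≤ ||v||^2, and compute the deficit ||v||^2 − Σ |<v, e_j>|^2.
Σ |<v, e_j>|^2 = 9/5; ||v||^2 = 2; deficit = 1/5

Write each e_j = u_j / sqrt(<u_j, u_j>) where u_j is the displayed integer vector. Then <v, e_j> = <v, u_j> / sqrt(<u_j, u_j>), so |<v, e_j>|^2 = <v, u_j>^2 / <u_j, u_j>.
Coefficients: <v, e_1> = 4/sqrt(9), <v, e_2> = -1/sqrt(45).
Square and sum: Σ |<v, e_j>|^2 = 9/5.
Compute ||v||^2 = v·v = 2.
Deficit = 2 − 9/5 = 1/5 ≥ 0, confirming Bessel's inequality. (The deficit equals ||v − Σ <v,e_j> e_j||^2, the squared distance from v to span{e_j}.)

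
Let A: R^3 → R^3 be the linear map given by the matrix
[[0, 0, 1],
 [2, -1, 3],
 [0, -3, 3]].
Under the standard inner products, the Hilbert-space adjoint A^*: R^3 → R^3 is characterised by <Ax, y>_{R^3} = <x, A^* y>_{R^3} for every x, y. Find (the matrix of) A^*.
A^* = A^T =
[[0, 2, 0],
 [0, -1, -3],
 [1, 3, 3]]

For real matrices with standard dot products, the defining identity <Ax, y> = <x, A^* y> gives (Ax)^T y = x^T (A^*) y, i.e. x^T A^T y = x^T (A^*) y. Since this holds for all x, y, we must have A^* = A^T. Therefore
A^* =
[[0, 2, 0],
 [0, -1, -3],
 [1, 3, 3]].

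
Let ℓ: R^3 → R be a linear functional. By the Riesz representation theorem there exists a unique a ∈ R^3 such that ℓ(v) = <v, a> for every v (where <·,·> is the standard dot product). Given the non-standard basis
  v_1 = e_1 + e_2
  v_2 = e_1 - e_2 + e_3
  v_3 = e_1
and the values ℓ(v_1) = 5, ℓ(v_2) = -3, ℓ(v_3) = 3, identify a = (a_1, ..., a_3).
a = (3, 2, -4)

Write a = (a_1, ..., a_3) in the standard basis. For each basis vector v_i, ℓ(v_i) = <v_i, a> is a linear equation in the a_j's. Collect the n equations into a matrix system V a = ℓ, where row i of V is v_i (expressed in the standard basis). Since V is invertible (lower-triangular with 1s on the diagonal, up to permutation), solve by back-substitution:
  V =
[[1, 1, 0],
 [1, -1, 1],
 [1, 0, 0]]
  V a = (5, -3, 3)
Solving gives a = (3, 2, -4).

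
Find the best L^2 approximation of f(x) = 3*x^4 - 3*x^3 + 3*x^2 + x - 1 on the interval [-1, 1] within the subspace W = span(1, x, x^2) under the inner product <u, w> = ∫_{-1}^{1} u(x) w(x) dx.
g(x) = 39*x^2/7 - 4*x/5 - 44/35

The best approximation g ∈ W is the orthogonal projection of f onto W. Writing g = a_0 + a_1 x + a_2 x^2, the coefficients solve the normal equations G · a = b where
  G_{ij} = <φ_i, φ_j> and b_i = <f, φ_i>, with φ_0 = 1, φ_1 = x, φ_2 = x^2.
G =
  [2, 0, 2/3]
  [0, 2/3, 0]
  [2/3, 0, 2/5],
b = (6/5, -8/15, 146/105).
Solving gives a_0 = -44/35, a_1 = -4/5, a_2 = 39/7, so
  g(x) = 39*x^2/7 - 4*x/5 - 44/35.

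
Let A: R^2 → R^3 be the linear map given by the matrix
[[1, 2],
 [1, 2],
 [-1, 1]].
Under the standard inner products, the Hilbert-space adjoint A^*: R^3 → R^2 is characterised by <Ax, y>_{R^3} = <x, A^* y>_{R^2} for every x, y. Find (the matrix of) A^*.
A^* = A^T =
[[1, 1, -1],
 [2, 2, 1]]

For real matrices with standard dot products, the defining identity <Ax, y> = <x, A^* y> gives (Ax)^T y = x^T (A^*) y, i.e. x^T A^T y = x^T (A^*) y. Since this holds for all x, y, we must have A^* = A^T. Therefore
A^* =
[[1, 1, -1],
 [2, 2, 1]].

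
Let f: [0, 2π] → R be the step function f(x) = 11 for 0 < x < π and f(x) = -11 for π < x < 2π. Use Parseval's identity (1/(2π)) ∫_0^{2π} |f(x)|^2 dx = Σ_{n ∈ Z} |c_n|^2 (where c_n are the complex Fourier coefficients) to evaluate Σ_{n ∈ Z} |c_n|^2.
Σ |c_n|^2 = 121

Parseval equates the L^2 energy of f (normalised by 1/(2π)) with the ℓ^2 sum of its Fourier coefficients: (1/(2π)) ∫_0^{2π} |f|^2 = Σ |c_n|^2.
Compute the left side: (1/(2π)) [∫_0^π 11^2 dx + ∫_π^{2π} (-11)^2 dx] = (1/(2π)) · (121π + 121π) = (121 + 121)/2 = 121.
So Σ_{n ∈ Z} |c_n|^2 = 121.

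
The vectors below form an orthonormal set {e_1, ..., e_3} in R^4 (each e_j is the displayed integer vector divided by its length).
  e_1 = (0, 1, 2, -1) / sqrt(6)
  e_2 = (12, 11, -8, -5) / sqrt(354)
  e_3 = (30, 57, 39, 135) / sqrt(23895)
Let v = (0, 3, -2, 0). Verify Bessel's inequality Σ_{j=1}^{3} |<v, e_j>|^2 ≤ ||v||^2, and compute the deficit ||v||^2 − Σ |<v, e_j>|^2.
Σ |<v, e_j>|^2 = 329/45; ||v||^2 = 13; deficit = 256/45

Write each e_j = u_j / sqrt(<u_j, u_j>) where u_j is the displayed integer vector. Then <v, e_j> = <v, u_j> / sqrt(<u_j, u_j>), so |<v, e_j>|^2 = <v, u_j>^2 / <u_j, u_j>.
Coefficients: <v, e_1> = -1/sqrt(6), <v, e_2> = 49/sqrt(354), <v, e_3> = 93/sqrt(23895).
Square and sum: Σ |<v, e_j>|^2 = 329/45.
Compute ||v||^2 = v·v = 13.
Deficit = 13 − 329/45 = 256/45 ≥ 0, confirming Bessel's inequality. (The deficit equals ||v − Σ <v,e_j> e_j||^2, the squared distance from v to span{e_j}.)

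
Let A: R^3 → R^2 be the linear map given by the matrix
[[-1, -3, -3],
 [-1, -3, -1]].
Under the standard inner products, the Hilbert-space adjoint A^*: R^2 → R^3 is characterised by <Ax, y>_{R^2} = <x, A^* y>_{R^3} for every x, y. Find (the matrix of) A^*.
A^* = A^T =
[[-1, -1],
 [-3, -3],
 [-3, -1]]

For real matrices with standard dot products, the defining identity <Ax, y> = <x, A^* y> gives (Ax)^T y = x^T (A^*) y, i.e. x^T A^T y = x^T (A^*) y. Since this holds for all x, y, we must have A^* = A^T. Therefore
A^* =
[[-1, -1],
 [-3, -3],
 [-3, -1]].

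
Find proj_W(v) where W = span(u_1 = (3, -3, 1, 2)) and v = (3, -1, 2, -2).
proj_W(v) = (30/23, -30/23, 10/23, 20/23)

Set up U = [u_1 | ... | u_1] ∈ R^(4×1). The projector onto W = col(U) is P = U (U^T U)^(-1) U^T.
Compute U^T U =
  [23],
and U^T v = (10).
Solve U^T U · c = U^T v for the coefficients: c = (10/23). The projection is proj_W(v) = U c.
Check: (v - proj_W(v)) · u_1 = 0  (should be 0).
Result: proj_W(v) = (30/23, -30/23, 10/23, 20/23).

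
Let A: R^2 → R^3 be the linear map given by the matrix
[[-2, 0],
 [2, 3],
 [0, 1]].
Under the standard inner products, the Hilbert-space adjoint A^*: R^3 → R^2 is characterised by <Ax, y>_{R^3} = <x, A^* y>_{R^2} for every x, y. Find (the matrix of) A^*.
A^* = A^T =
[[-2, 2, 0],
 [0, 3, 1]]

For real matrices with standard dot products, the defining identity <Ax, y> = <x, A^* y> gives (Ax)^T y = x^T (A^*) y, i.e. x^T A^T y = x^T (A^*) y. Since this holds for all x, y, we must have A^* = A^T. Therefore
A^* =
[[-2, 2, 0],
 [0, 3, 1]].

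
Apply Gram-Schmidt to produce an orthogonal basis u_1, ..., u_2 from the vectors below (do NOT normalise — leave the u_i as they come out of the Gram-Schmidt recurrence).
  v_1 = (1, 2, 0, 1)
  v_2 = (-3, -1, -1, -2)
Orthogonal basis:
  u_1 = (1, 2, 0, 1)
  u_2 = (-11/6, 4/3, -1, -5/6)

Apply the Gram-Schmidt recurrence
  u_1 = v_1
  u_i = v_i − Σ_{j<i} ((v_i · u_j) / (u_j · u_j)) · u_j.

Step by step this gives:
  u_1 = (1, 2, 0, 1)
  u_2 = (-11/6, 4/3, -1, -5/6)

Orthogonality check:
  u_2 · u_1 = 0 (should be 0)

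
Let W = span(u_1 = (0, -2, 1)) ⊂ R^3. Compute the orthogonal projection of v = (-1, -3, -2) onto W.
proj_W(v) = (0, -8/5, 4/5)

Set up U = [u_1 | ... | u_1] ∈ R^(3×1). The projector onto W = col(U) is P = U (U^T U)^(-1) U^T.
Compute U^T U =
  [5],
and U^T v = (4).
Solve U^T U · c = U^T v for the coefficients: c = (4/5). The projection is proj_W(v) = U c.
Check: (v - proj_W(v)) · u_1 = 0  (should be 0).
Result: proj_W(v) = (0, -8/5, 4/5).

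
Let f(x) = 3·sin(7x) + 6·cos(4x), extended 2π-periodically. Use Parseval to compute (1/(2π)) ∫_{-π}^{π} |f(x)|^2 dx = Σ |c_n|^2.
Σ |c_n|^2 = 45/2

Expand |f|^2 and use orthogonality of {sin(nx), cos(mx)} on [-π, π]:
  ∫_{-π}^{π} sin(nx)^2 dx = π, ∫ cos(mx)^2 dx = π, and cross terms integrate to 0.
So ∫_{-π}^{π} f(x)^2 dx = 3^2 · π + 6^2 · π = (9 + 36)π.
Divide by 2π: (9 + 36)/2 = 45/2.
By Parseval, this equals Σ |c_n|^2.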